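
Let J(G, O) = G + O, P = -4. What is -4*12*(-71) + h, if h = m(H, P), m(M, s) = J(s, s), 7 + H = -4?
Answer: 3400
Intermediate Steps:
H = -11 (H = -7 - 4 = -11)
m(M, s) = 2*s (m(M, s) = s + s = 2*s)
h = -8 (h = 2*(-4) = -8)
-4*12*(-71) + h = -4*12*(-71) - 8 = -48*(-71) - 8 = 3408 - 8 = 3400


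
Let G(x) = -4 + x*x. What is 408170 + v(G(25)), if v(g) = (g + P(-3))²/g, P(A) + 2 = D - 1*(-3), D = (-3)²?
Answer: 253871731/621 ≈ 4.0881e+5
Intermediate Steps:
D = 9
P(A) = 10 (P(A) = -2 + (9 - 1*(-3)) = -2 + (9 + 3) = -2 + 12 = 10)
G(x) = -4 + x²
v(g) = (10 + g)²/g (v(g) = (g + 10)²/g = (10 + g)²/g)
408170 + v(G(25)) = 408170 + (10 + (-4 + 25²))²/(-4 + 25²) = 408170 + (10 + (-4 + 625))²/(-4 + 625) = 408170 + (10 + 621)²/621 = 408170 + (1/621)*631² = 408170 + (1/621)*398161 = 408170 + 398161/621 = 253871731/621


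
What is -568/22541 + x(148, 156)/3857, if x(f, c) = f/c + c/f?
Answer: -3096146278/125455339191 ≈ -0.024679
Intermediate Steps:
x(f, c) = c/f + f/c
-568/22541 + x(148, 156)/3857 = -568/22541 + (156/148 + 148/156)/3857 = -568*1/22541 + (156*(1/148) + 148*(1/156))*(1/3857) = -568/22541 + (39/37 + 37/39)*(1/3857) = -568/22541 + (2890/1443)*(1/3857) = -568/22541 + 2890/5565651 = -3096146278/125455339191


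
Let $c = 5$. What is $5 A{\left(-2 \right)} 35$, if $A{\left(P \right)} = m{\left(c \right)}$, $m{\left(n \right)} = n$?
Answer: $875$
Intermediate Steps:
$A{\left(P \right)} = 5$
$5 A{\left(-2 \right)} 35 = 5 \cdot 5 \cdot 35 = 25 \cdot 35 = 875$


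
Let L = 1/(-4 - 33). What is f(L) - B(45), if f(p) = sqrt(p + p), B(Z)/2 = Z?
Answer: -90 + I*sqrt(74)/37 ≈ -90.0 + 0.2325*I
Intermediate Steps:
B(Z) = 2*Z
L = -1/37 (L = 1/(-37) = -1/37 ≈ -0.027027)
f(p) = sqrt(2)*sqrt(p) (f(p) = sqrt(2*p) = sqrt(2)*sqrt(p))
f(L) - B(45) = sqrt(2)*sqrt(-1/37) - 2*45 = sqrt(2)*(I*sqrt(37)/37) - 1*90 = I*sqrt(74)/37 - 90 = -90 + I*sqrt(74)/37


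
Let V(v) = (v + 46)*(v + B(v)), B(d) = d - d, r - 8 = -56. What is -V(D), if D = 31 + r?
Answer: 493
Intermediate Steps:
r = -48 (r = 8 - 56 = -48)
B(d) = 0
D = -17 (D = 31 - 48 = -17)
V(v) = v*(46 + v) (V(v) = (v + 46)*(v + 0) = (46 + v)*v = v*(46 + v))
-V(D) = -(-17)*(46 - 17) = -(-17)*29 = -1*(-493) = 493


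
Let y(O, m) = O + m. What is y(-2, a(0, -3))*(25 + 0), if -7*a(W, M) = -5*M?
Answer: -725/7 ≈ -103.57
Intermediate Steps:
a(W, M) = 5*M/7 (a(W, M) = -(-5)*M/7 = 5*M/7)
y(-2, a(0, -3))*(25 + 0) = (-2 + (5/7)*(-3))*(25 + 0) = (-2 - 15/7)*25 = -29/7*25 = -725/7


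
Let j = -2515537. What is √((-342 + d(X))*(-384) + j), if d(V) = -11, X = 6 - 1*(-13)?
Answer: I*√2379985 ≈ 1542.7*I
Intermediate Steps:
X = 19 (X = 6 + 13 = 19)
√((-342 + d(X))*(-384) + j) = √((-342 - 11)*(-384) - 2515537) = √(-353*(-384) - 2515537) = √(135552 - 2515537) = √(-2379985) = I*√2379985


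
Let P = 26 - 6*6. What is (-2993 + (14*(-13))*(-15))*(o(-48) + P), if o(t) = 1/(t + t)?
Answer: 252743/96 ≈ 2632.7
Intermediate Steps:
P = -10 (P = 26 - 36 = -10)
o(t) = 1/(2*t)
(-2993 + (14*(-13))*(-15))*(o(-48) + P) = (-2993 + (14*(-13))*(-15))*((½)/(-48) - 10) = (-2993 - 182*(-15))*((½)*(-1/48) - 10) = (-2993 + 2730)*(-1/96 - 10) = -263*(-961/96) = 252743/96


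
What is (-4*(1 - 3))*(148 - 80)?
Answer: 544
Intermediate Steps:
(-4*(1 - 3))*(148 - 80) = -4*(-2)*68 = 8*68 = 544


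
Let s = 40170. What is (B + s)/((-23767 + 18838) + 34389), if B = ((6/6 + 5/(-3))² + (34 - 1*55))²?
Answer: 657599/477252 ≈ 1.3779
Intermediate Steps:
B = 34225/81 (B = ((6*(⅙) + 5*(-⅓))² + (34 - 55))² = ((1 - 5/3)² - 21)² = ((-⅔)² - 21)² = (4/9 - 21)² = (-185/9)² = 34225/81 ≈ 422.53)
(B + s)/((-23767 + 18838) + 34389) = (34225/81 + 40170)/((-23767 + 18838) + 34389) = 3287995/(81*(-4929 + 34389)) = (3287995/81)/29460 = (3287995/81)*(1/29460) = 657599/477252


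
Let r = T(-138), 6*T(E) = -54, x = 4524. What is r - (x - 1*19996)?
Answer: 15463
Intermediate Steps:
T(E) = -9 (T(E) = (1/6)*(-54) = -9)
r = -9
r - (x - 1*19996) = -9 - (4524 - 1*19996) = -9 - (4524 - 19996) = -9 - 1*(-15472) = -9 + 15472 = 15463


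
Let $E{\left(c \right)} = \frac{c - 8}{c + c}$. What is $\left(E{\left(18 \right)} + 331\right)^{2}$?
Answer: $\frac{35557369}{324} \approx 1.0975 \cdot 10^{5}$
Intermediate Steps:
$E{\left(c \right)} = \frac{-8 + c}{2 c}$
$\left(E{\left(18 \right)} + 331\right)^{2} = \left(\frac{-8 + 18}{2 \cdot 18} + 331\right)^{2} = \left(\frac{1}{2} \cdot \frac{1}{18} \cdot 10 + 331\right)^{2} = \left(\frac{5}{18} + 331\right)^{2} = \left(\frac{5963}{18}\right)^{2} = \frac{35557369}{324}$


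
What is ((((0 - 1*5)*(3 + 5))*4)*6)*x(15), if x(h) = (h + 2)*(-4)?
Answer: 65280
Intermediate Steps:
x(h) = -8 - 4*h (x(h) = (2 + h)*(-4) = -8 - 4*h)
((((0 - 1*5)*(3 + 5))*4)*6)*x(15) = ((((0 - 1*5)*(3 + 5))*4)*6)*(-8 - 4*15) = ((((0 - 5)*8)*4)*6)*(-8 - 60) = ((-5*8*4)*6)*(-68) = (-40*4*6)*(-68) = -160*6*(-68) = -960*(-68) = 65280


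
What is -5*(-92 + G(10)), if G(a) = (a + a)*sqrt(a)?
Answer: 460 - 100*sqrt(10) ≈ 143.77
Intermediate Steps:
G(a) = 2*a**(3/2) (G(a) = (2*a)*sqrt(a) = 2*a**(3/2))
-5*(-92 + G(10)) = -5*(-92 + 2*10**(3/2)) = -5*(-92 + 2*(10*sqrt(10))) = -5*(-92 + 20*sqrt(10)) = 460 - 100*sqrt(10)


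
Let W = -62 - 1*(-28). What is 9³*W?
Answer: -24786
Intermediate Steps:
W = -34 (W = -62 + 28 = -34)
9³*W = 9³*(-34) = 729*(-34) = -24786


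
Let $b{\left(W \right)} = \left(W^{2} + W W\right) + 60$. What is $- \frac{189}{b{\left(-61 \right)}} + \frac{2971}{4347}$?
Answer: $\frac{21466859}{32611194} \approx 0.65827$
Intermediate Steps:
$b{\left(W \right)} = 60 + 2 W^{2}$ ($b{\left(W \right)} = \left(W^{2} + W^{2}\right) + 60 = 2 W^{2} + 60 = 60 + 2 W^{2}$)
$- \frac{189}{b{\left(-61 \right)}} + \frac{2971}{4347} = - \frac{189}{60 + 2 \left(-61\right)^{2}} + \frac{2971}{4347} = - \frac{189}{60 + 2 \cdot 3721} + 2971 \cdot \frac{1}{4347} = - \frac{189}{60 + 7442} + \frac{2971}{4347} = - \frac{189}{7502} + \frac{2971}{4347} = \frac{21466859}{32611194}$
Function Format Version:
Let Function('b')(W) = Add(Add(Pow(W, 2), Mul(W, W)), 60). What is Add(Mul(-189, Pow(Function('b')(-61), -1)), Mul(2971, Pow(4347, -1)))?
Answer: Rational(21466859, 32611194) ≈ 0.65827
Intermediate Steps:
Function('b')(W) = Add(60, Mul(2, Pow(W, 2))) (Function('b')(W) = Add(Add(Pow(W, 2), Pow(W, 2)), 60) = Add(Mul(2, Pow(W, 2)), 60) = Add(60, Mul(2, Pow(W, 2))))
Add(Mul(-189, Pow(Function('b')(-61), -1)), Mul(2971, Pow(4347, -1))) = Add(Mul(-189, Pow(Add(60, Mul(2, Pow(-61, 2))), -1)), Mul(2971, Pow(4347, -1))) = Add(Mul(-189, Pow(Add(60, Mul(2, 3721)), -1)), Mul(2971, Rational(1, 4347))) = Add(Mul(-189, Pow(Add(60, 7442), -1)), Rational(2971, 4347)) = Add(Mul(-189, Pow(7502, -1)), Rational(2971, 4347)) = Add(Mul(-189, Rational(1, 7502)), Rational(2971, 4347)) = Add(Rational(-189, 7502), Rational(2971, 4347)) = Rational(21466859, 32611194)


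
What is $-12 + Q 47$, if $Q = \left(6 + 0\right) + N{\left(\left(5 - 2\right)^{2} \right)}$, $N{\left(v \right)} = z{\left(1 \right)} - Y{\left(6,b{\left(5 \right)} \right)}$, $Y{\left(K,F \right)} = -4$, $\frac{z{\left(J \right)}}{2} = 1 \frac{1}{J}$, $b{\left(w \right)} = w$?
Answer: $552$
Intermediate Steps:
$z{\left(J \right)} = \frac{2}{J}$ ($z{\left(J \right)} = 2 \cdot 1 \frac{1}{J} = \frac{2}{J}$)
$N{\left(v \right)} = 6$ ($N{\left(v \right)} = \frac{2}{1} - -4 = 2 \cdot 1 + 4 = 2 + 4 = 6$)
$Q = 12$ ($Q = \left(6 + 0\right) + 6 = 6 + 6 = 12$)
$-12 + Q 47 = -12 + 12 \cdot 47 = -12 + 564 = 552$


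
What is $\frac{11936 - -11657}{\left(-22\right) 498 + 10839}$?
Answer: $- \frac{23593}{117} \approx -201.65$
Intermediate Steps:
$\frac{11936 - -11657}{\left(-22\right) 498 + 10839} = \frac{11936 + 11657}{-10956 + 10839} = \frac{23593}{-117} = 23593 \left(- \frac{1}{117}\right) = - \frac{23593}{117}$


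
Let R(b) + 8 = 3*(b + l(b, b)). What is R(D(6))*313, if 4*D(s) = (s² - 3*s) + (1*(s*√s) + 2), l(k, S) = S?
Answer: 6886 + 2817*√6 ≈ 13786.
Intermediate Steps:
D(s) = ½ - 3*s/4 + s²/4 + s^(3/2)/4 (D(s) = ((s² - 3*s) + (1*(s*√s) + 2))/4 = ((s² - 3*s) + (1*s^(3/2) + 2))/4 = ((s² - 3*s) + (s^(3/2) + 2))/4 = ((s² - 3*s) + (2 + s^(3/2)))/4 = (2 + s² + s^(3/2) - 3*s)/4 = ½ - 3*s/4 + s²/4 + s^(3/2)/4)
R(b) = -8 + 6*b (R(b) = -8 + 3*(b + b) = -8 + 3*(2*b) = -8 + 6*b)
R(D(6))*313 = (-8 + 6*(½ - ¾*6 + (¼)*6² + 6^(3/2)/4))*313 = (-8 + 6*(½ - 9/2 + (¼)*36 + (6*√6)/4))*313 = (-8 + 6*(½ - 9/2 + 9 + 3*√6/2))*313 = (-8 + 6*(5 + 3*√6/2))*313 = (-8 + (30 + 9*√6))*313 = (22 + 9*√6)*313 = 6886 + 2817*√6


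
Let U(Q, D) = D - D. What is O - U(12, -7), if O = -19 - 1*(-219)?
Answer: 200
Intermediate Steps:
U(Q, D) = 0
O = 200 (O = -19 + 219 = 200)
O - U(12, -7) = 200 - 1*0 = 200 + 0 = 200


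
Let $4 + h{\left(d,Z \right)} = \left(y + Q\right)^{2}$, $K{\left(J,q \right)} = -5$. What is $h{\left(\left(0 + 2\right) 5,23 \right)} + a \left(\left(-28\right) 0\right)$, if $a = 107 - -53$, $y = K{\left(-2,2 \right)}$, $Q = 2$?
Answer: $5$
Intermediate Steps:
$y = -5$
$a = 160$ ($a = 107 + 53 = 160$)
$h{\left(d,Z \right)} = 5$ ($h{\left(d,Z \right)} = -4 + \left(-5 + 2\right)^{2} = -4 + \left(-3\right)^{2} = -4 + 9 = 5$)
$h{\left(\left(0 + 2\right) 5,23 \right)} + a \left(\left(-28\right) 0\right) = 5 + 160 \left(\left(-28\right) 0\right) = 5 + 160 \cdot 0 = 5 + 0 = 5$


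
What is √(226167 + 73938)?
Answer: 9*√3705 ≈ 547.82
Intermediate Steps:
√(226167 + 73938) = √300105 = 9*√3705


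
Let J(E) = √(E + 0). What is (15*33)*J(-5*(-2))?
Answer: 495*√10 ≈ 1565.3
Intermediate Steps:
J(E) = √E
(15*33)*J(-5*(-2)) = (15*33)*√(-5*(-2)) = 495*√10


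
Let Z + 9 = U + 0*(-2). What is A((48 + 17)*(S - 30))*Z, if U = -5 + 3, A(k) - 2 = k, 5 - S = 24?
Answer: 35013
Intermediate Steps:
S = -19 (S = 5 - 1*24 = 5 - 24 = -19)
A(k) = 2 + k
U = -2
Z = -11 (Z = -9 + (-2 + 0*(-2)) = -9 + (-2 + 0) = -9 - 2 = -11)
A((48 + 17)*(S - 30))*Z = (2 + (48 + 17)*(-19 - 30))*(-11) = (2 + 65*(-49))*(-11) = (2 - 3185)*(-11) = -3183*(-11) = 35013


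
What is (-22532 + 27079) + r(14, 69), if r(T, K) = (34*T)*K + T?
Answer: 37405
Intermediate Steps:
r(T, K) = T + 34*K*T (r(T, K) = 34*K*T + T = T + 34*K*T)
(-22532 + 27079) + r(14, 69) = (-22532 + 27079) + 14*(1 + 34*69) = 4547 + 14*(1 + 2346) = 4547 + 14*2347 = 4547 + 32858 = 37405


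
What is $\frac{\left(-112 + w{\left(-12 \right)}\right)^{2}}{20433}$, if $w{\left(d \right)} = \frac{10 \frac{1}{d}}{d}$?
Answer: $\frac{64947481}{105924672} \approx 0.61315$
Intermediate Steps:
$w{\left(d \right)} = \frac{10}{d^{2}}$
$\frac{\left(-112 + w{\left(-12 \right)}\right)^{2}}{20433} = \frac{\left(-112 + \frac{10}{144}\right)^{2}}{20433} = \left(-112 + 10 \cdot \frac{1}{144}\right)^{2} \cdot \frac{1}{20433} = \left(-112 + \frac{5}{72}\right)^{2} \cdot \frac{1}{20433} = \left(- \frac{8059}{72}\right)^{2} \cdot \frac{1}{20433} = \frac{64947481}{5184} \cdot \frac{1}{20433} = \frac{64947481}{105924672}$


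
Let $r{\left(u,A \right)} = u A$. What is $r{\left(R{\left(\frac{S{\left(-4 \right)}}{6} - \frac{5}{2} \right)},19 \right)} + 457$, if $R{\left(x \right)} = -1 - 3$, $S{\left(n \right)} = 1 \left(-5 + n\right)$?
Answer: $381$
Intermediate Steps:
$S{\left(n \right)} = -5 + n$
$R{\left(x \right)} = -4$ ($R{\left(x \right)} = -1 - 3 = -4$)
$r{\left(u,A \right)} = A u$
$r{\left(R{\left(\frac{S{\left(-4 \right)}}{6} - \frac{5}{2} \right)},19 \right)} + 457 = 19 \left(-4\right) + 457 = -76 + 457 = 381$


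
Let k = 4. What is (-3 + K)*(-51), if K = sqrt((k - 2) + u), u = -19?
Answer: 153 - 51*I*sqrt(17) ≈ 153.0 - 210.28*I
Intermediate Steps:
K = I*sqrt(17) (K = sqrt((4 - 2) - 19) = sqrt(2 - 19) = sqrt(-17) = I*sqrt(17) ≈ 4.1231*I)
(-3 + K)*(-51) = (-3 + I*sqrt(17))*(-51) = 153 - 51*I*sqrt(17)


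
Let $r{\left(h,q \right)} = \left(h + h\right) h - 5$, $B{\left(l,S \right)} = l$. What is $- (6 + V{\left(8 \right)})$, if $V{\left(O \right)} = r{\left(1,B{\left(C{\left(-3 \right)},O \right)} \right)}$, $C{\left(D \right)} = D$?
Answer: $-3$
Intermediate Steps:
$r{\left(h,q \right)} = -5 + 2 h^{2}$ ($r{\left(h,q \right)} = 2 h h - 5 = 2 h^{2} - 5 = -5 + 2 h^{2}$)
$V{\left(O \right)} = -3$ ($V{\left(O \right)} = -5 + 2 \cdot 1^{2} = -5 + 2 \cdot 1 = -5 + 2 = -3$)
$- (6 + V{\left(8 \right)}) = - (6 - 3) = \left(-1\right) 3 = -3$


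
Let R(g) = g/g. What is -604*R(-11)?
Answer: -604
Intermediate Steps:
R(g) = 1
-604*R(-11) = -604*1 = -604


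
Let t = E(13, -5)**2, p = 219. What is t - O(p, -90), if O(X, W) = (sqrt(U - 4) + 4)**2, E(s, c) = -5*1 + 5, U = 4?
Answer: -16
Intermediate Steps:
E(s, c) = 0 (E(s, c) = -5 + 5 = 0)
t = 0 (t = 0**2 = 0)
O(X, W) = 16 (O(X, W) = (sqrt(4 - 4) + 4)**2 = (sqrt(0) + 4)**2 = (0 + 4)**2 = 4**2 = 16)
t - O(p, -90) = 0 - 1*16 = 0 - 16 = -16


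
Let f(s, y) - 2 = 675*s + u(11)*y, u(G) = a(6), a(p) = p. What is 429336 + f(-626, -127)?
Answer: 6026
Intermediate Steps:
u(G) = 6
f(s, y) = 2 + 6*y + 675*s (f(s, y) = 2 + (675*s + 6*y) = 2 + (6*y + 675*s) = 2 + 6*y + 675*s)
429336 + f(-626, -127) = 429336 + (2 + 6*(-127) + 675*(-626)) = 429336 + (2 - 762 - 422550) = 429336 - 423310 = 6026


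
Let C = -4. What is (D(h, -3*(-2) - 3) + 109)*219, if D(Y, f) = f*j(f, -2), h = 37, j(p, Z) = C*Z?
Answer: 29127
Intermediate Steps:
j(p, Z) = -4*Z
D(Y, f) = 8*f (D(Y, f) = f*(-4*(-2)) = f*8 = 8*f)
(D(h, -3*(-2) - 3) + 109)*219 = (8*(-3*(-2) - 3) + 109)*219 = (8*(6 - 3) + 109)*219 = (8*3 + 109)*219 = (24 + 109)*219 = 133*219 = 29127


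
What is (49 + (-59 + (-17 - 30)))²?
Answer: 3249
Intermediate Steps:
(49 + (-59 + (-17 - 30)))² = (49 + (-59 - 47))² = (49 - 106)² = (-57)² = 3249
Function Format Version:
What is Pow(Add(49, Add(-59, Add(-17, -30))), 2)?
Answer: 3249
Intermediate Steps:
Pow(Add(49, Add(-59, Add(-17, -30))), 2) = Pow(Add(49, Add(-59, -47)), 2) = Pow(Add(49, -106), 2) = Pow(-57, 2) = 3249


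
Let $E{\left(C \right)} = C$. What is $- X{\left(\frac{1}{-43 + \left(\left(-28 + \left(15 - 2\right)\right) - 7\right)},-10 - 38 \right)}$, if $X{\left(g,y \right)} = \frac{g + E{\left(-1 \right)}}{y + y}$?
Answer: $- \frac{11}{1040} \approx -0.010577$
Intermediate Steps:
$X{\left(g,y \right)} = \frac{-1 + g}{2 y}$ ($X{\left(g,y \right)} = \frac{g - 1}{y + y} = \frac{-1 + g}{2 y}$)
$- X{\left(\frac{1}{-43 + \left(\left(-28 + \left(15 - 2\right)\right) - 7\right)},-10 - 38 \right)} = - \frac{-1 + \frac{1}{-43 + \left(\left(-28 + \left(15 - 2\right)\right) - 7\right)}}{2 \left(-10 - 38\right)} = - \frac{-1 + \frac{1}{-43 + \left(\left(-28 + 13\right) - 7\right)}}{2 \left(-10 - 38\right)} = - \frac{-1 + \frac{1}{-43 - 22}}{2 \left(-48\right)} = - \frac{\left(-1\right) \left(-1 + \frac{1}{-43 - 22}\right)}{2 \cdot 48} = - \frac{\left(-1\right) \left(-1 + \frac{1}{-65}\right)}{2 \cdot 48} = - \frac{\left(-1\right) \left(-1 - \frac{1}{65}\right)}{2 \cdot 48} = - \frac{\left(-1\right) \left(-66\right)}{2 \cdot 48 \cdot 65} = \left(-1\right) \frac{11}{1040} = - \frac{11}{1040}$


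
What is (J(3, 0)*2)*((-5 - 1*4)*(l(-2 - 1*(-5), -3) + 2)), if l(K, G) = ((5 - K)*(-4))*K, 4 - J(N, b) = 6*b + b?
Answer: 1584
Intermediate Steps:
J(N, b) = 4 - 7*b (J(N, b) = 4 - (6*b + b) = 4 - 7*b)
l(K, G) = K*(-20 + 4*K) (l(K, G) = (-20 + 4*K)*K = K*(-20 + 4*K))
(J(3, 0)*2)*((-5 - 1*4)*(l(-2 - 1*(-5), -3) + 2)) = ((4 - 7*0)*2)*((-5 - 1*4)*(4*(-2 - 1*(-5))*(-5 + (-2 - 1*(-5))) + 2)) = ((4 + 0)*2)*((-5 - 4)*(4*(-2 + 5)*(-5 + (-2 + 5)) + 2)) = (4*2)*(-9*(4*3*(-5 + 3) + 2)) = 8*(-9*(4*3*(-2) + 2)) = 8*(-9*(-24 + 2)) = 8*(-9*(-22)) = 8*198 = 1584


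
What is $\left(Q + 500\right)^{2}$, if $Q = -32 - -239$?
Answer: $499849$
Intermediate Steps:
$Q = 207$ ($Q = -32 + 239 = 207$)
$\left(Q + 500\right)^{2} = \left(207 + 500\right)^{2} = 707^{2} = 499849$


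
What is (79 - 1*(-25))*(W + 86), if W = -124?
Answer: -3952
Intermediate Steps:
(79 - 1*(-25))*(W + 86) = (79 - 1*(-25))*(-124 + 86) = (79 + 25)*(-38) = 104*(-38) = -3952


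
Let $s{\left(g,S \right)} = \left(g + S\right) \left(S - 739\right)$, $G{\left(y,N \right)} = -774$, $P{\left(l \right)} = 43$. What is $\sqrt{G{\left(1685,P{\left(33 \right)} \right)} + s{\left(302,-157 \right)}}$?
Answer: $i \sqrt{130694} \approx 361.52 i$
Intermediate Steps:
$s{\left(g,S \right)} = \left(-739 + S\right) \left(S + g\right)$ ($s{\left(g,S \right)} = \left(S + g\right) \left(-739 + S\right) = \left(-739 + S\right) \left(S + g\right)$)
$\sqrt{G{\left(1685,P{\left(33 \right)} \right)} + s{\left(302,-157 \right)}} = \sqrt{-774 - \left(154569 - 24649\right)} = \sqrt{-774 + \left(24649 + 116023 - 223178 - 47414\right)} = \sqrt{-774 - 129920} = \sqrt{-130694} = i \sqrt{130694}$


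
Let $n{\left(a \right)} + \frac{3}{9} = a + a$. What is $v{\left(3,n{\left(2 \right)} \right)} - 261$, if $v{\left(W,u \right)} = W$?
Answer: $-258$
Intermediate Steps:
$n{\left(a \right)} = - \frac{1}{3} + 2 a$ ($n{\left(a \right)} = - \frac{1}{3} + \left(a + a\right) = - \frac{1}{3} + 2 a$)
$v{\left(3,n{\left(2 \right)} \right)} - 261 = 3 - 261 = -258$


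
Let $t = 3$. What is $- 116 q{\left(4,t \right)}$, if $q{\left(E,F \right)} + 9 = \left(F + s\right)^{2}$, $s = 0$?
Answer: $0$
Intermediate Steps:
$q{\left(E,F \right)} = -9 + F^{2}$ ($q{\left(E,F \right)} = -9 + \left(F + 0\right)^{2} = -9 + F^{2}$)
$- 116 q{\left(4,t \right)} = - 116 \left(-9 + 3^{2}\right) = - 116 \left(-9 + 9\right) = \left(-116\right) 0 = 0$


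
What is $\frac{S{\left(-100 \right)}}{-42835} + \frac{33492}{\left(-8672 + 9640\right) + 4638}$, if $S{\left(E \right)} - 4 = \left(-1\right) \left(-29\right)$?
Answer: $\frac{717222411}{120066505} \approx 5.9735$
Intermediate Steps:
$S{\left(E \right)} = 33$ ($S{\left(E \right)} = 4 - -29 = 4 + 29 = 33$)
$\frac{S{\left(-100 \right)}}{-42835} + \frac{33492}{\left(-8672 + 9640\right) + 4638} = \frac{33}{-42835} + \frac{33492}{\left(-8672 + 9640\right) + 4638} = 33 \left(- \frac{1}{42835}\right) + \frac{33492}{968 + 4638} = - \frac{33}{42835} + \frac{33492}{5606} = - \frac{33}{42835} + 33492 \cdot \frac{1}{5606} = - \frac{33}{42835} + \frac{16746}{2803} = \frac{717222411}{120066505}$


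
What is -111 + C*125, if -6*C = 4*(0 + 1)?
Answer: -583/3 ≈ -194.33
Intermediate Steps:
C = -⅔ (C = -2*(0 + 1)/3 = -2/3 = -⅙*4 = -⅔ ≈ -0.66667)
-111 + C*125 = -111 - ⅔*125 = -111 - 250/3 = -583/3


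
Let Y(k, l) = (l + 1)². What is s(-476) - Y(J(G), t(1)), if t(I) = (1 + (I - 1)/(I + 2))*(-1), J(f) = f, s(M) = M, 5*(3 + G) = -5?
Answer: -476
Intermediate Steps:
G = -4 (G = -3 + (⅕)*(-5) = -3 - 1 = -4)
t(I) = -1 - (-1 + I)/(2 + I) (t(I) = (1 + (-1 + I)/(2 + I))*(-1) = -1 - (-1 + I)/(2 + I))
Y(k, l) = (1 + l)²
s(-476) - Y(J(G), t(1)) = -476 - (1 + (-1 - 2*1)/(2 + 1))² = -476 - (1 + (-1 - 2)/3)² = -476 - (1 + (⅓)*(-3))² = -476 - (1 - 1)² = -476 - 1*0² = -476 - 1*0 = -476 + 0 = -476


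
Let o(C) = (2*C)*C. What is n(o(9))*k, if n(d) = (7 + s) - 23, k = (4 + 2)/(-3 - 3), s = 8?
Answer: 8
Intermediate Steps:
o(C) = 2*C²
k = -1 (k = 6/(-6) = 6*(-⅙) = -1)
n(d) = -8 (n(d) = (7 + 8) - 23 = 15 - 23 = -8)
n(o(9))*k = -8*(-1) = 8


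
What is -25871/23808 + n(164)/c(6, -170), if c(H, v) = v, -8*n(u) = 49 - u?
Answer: -474031/404736 ≈ -1.1712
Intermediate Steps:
n(u) = -49/8 + u/8 (n(u) = -(49 - u)/8 = -49/8 + u/8)
-25871/23808 + n(164)/c(6, -170) = -25871/23808 + (-49/8 + (⅛)*164)/(-170) = -25871*1/23808 + (-49/8 + 41/2)*(-1/170) = -25871/23808 + (115/8)*(-1/170) = -25871/23808 - 23/272 = -474031/404736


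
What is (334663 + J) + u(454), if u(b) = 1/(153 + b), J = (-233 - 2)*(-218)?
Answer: 234237052/607 ≈ 3.8589e+5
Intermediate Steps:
J = 51230 (J = -235*(-218) = 51230)
(334663 + J) + u(454) = (334663 + 51230) + 1/(153 + 454) = 385893 + 1/607 = 234237052/607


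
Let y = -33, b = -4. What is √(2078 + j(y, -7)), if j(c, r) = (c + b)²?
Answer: 3*√383 ≈ 58.711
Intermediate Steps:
j(c, r) = (-4 + c)² (j(c, r) = (c - 4)² = (-4 + c)²)
√(2078 + j(y, -7)) = √(2078 + (-4 - 33)²) = √(2078 + (-37)²) = √(2078 + 1369) = √3447 = 3*√383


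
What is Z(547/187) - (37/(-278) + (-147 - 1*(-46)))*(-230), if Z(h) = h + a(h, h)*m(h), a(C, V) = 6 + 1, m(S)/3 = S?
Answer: -54812759/2363 ≈ -23196.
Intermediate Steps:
m(S) = 3*S
a(C, V) = 7
Z(h) = 22*h (Z(h) = h + 7*(3*h) = h + 21*h = 22*h)
Z(547/187) - (37/(-278) + (-147 - 1*(-46)))*(-230) = 22*(547/187) - (37/(-278) + (-147 - 1*(-46)))*(-230) = 22*(547*(1/187)) - (37*(-1/278) + (-147 + 46))*(-230) = 22*(547/187) - (-37/278 - 101)*(-230) = 1094/17 - (-28115)*(-230)/278 = 1094/17 - 1*3233225/139 = 1094/17 - 3233225/139 = -54812759/2363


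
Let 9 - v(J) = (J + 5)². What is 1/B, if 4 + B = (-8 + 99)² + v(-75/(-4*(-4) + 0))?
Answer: 256/2121191 ≈ 0.00012069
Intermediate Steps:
v(J) = 9 - (5 + J)² (v(J) = 9 - (J + 5)² = 9 - (5 + J)²)
B = 2121191/256 (B = -4 + ((-8 + 99)² + (9 - (5 - 75/(-4*(-4) + 0))²)) = -4 + (91² + (9 - (5 - 75/(16 + 0))²)) = -4 + (8281 + (9 - (5 - 75/16)²)) = -4 + (8281 + (9 - (5/16)²)) = -4 + (8281 + (9 - 1*25/256)) = -4 + (8281 + (9 - 25/256)) = -4 + (8281 + 2279/256) = -4 + 2122215/256 = 2121191/256 ≈ 8285.9)
1/B = 1/(2121191/256) = 256/2121191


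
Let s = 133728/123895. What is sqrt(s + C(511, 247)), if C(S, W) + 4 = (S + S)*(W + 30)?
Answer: sqrt(4345439865697810)/123895 ≈ 532.06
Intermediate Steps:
s = 133728/123895 (s = 133728*(1/123895) = 133728/123895 ≈ 1.0794)
C(S, W) = -4 + 2*S*(30 + W) (C(S, W) = -4 + (S + S)*(W + 30) = -4 + (2*S)*(30 + W) = -4 + 2*S*(30 + W))
sqrt(s + C(511, 247)) = sqrt(133728/123895 + (-4 + 60*511 + 2*511*247)) = sqrt(133728/123895 + (-4 + 30660 + 252434)) = sqrt(133728/123895 + 283090) = sqrt(35073569278/123895) = sqrt(4345439865697810)/123895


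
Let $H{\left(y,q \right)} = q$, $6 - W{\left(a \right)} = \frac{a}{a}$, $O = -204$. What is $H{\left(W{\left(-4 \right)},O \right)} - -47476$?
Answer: $47272$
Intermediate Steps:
$W{\left(a \right)} = 5$ ($W{\left(a \right)} = 6 - \frac{a}{a} = 6 - 1 = 5$)
$H{\left(W{\left(-4 \right)},O \right)} - -47476 = -204 - -47476 = -204 + 47476 = 47272$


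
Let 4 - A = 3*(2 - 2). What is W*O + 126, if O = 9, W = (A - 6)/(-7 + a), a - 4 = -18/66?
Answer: 263/2 ≈ 131.50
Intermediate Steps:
A = 4 (A = 4 - 3*(2 - 2) = 4 - 3*0 = 4 - 1*0 = 4 + 0 = 4)
a = 41/11 (a = 4 - 18/66 = 4 - 18*1/66 = 4 - 3/11 = 41/11 ≈ 3.7273)
W = 11/18 (W = (4 - 6)/(-7 + 41/11) = -2/(-36/11) = -2*(-11/36) = 11/18 ≈ 0.61111)
W*O + 126 = (11/18)*9 + 126 = 11/2 + 126 = 263/2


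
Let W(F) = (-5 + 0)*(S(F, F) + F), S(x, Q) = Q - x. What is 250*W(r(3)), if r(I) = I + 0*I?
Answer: -3750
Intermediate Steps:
r(I) = I (r(I) = I + 0 = I)
W(F) = -5*F (W(F) = (-5 + 0)*((F - F) + F) = -5*(0 + F) = -5*F)
250*W(r(3)) = 250*(-5*3) = 250*(-15) = -3750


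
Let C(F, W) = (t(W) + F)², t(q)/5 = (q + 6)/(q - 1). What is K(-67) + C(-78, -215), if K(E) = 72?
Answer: 253094041/46656 ≈ 5424.7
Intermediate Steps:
t(q) = 5*(6 + q)/(-1 + q) (t(q) = 5*((q + 6)/(q - 1)) = 5*((6 + q)/(-1 + q)) = 5*(6 + q)/(-1 + q))
C(F, W) = (F + 5*(6 + W)/(-1 + W))² (C(F, W) = (5*(6 + W)/(-1 + W) + F)² = (F + 5*(6 + W)/(-1 + W))²)
K(-67) + C(-78, -215) = 72 + (30 + 5*(-215) - 78*(-1 - 215))²/(-1 - 215)² = 72 + (30 - 1075 - 78*(-216))²/(-216)² = 72 + (30 - 1075 + 16848)²/46656 = 72 + (1/46656)*15803² = 72 + (1/46656)*249734809 = 72 + 249734809/46656 = 253094041/46656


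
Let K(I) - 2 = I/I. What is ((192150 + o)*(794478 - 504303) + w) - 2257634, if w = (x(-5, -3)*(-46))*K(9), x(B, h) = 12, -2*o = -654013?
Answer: 301287956195/2 ≈ 1.5064e+11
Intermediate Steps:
o = 654013/2 (o = -½*(-654013) = 654013/2 ≈ 3.2701e+5)
K(I) = 3 (K(I) = 2 + I/I = 2 + 1 = 3)
w = -1656 (w = (12*(-46))*3 = -552*3 = -1656)
((192150 + o)*(794478 - 504303) + w) - 2257634 = ((192150 + 654013/2)*(794478 - 504303) - 1656) - 2257634 = ((1038313/2)*290175 - 1656) - 2257634 = (301292474775/2 - 1656) - 2257634 = 301292471463/2 - 2257634 = 301287956195/2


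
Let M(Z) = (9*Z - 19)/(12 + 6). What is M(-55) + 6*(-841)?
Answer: -45671/9 ≈ -5074.6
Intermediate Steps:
M(Z) = -19/18 + Z/2 (M(Z) = (-19 + 9*Z)/18 = (-19 + 9*Z)*(1/18) = -19/18 + Z/2)
M(-55) + 6*(-841) = (-19/18 + (1/2)*(-55)) + 6*(-841) = (-19/18 - 55/2) - 5046 = -257/9 - 5046 = -45671/9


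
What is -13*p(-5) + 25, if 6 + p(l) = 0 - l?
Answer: 38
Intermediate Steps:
p(l) = -6 - l (p(l) = -6 + (0 - l) = -6 - l)
-13*p(-5) + 25 = -13*(-6 - 1*(-5)) + 25 = -13*(-6 + 5) + 25 = -13*(-1) + 25 = 13 + 25 = 38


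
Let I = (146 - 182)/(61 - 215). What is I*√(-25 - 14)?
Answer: 18*I*√39/77 ≈ 1.4599*I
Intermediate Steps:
I = 18/77 (I = -36/(-154) = -36*(-1/154) = 18/77 ≈ 0.23377)
I*√(-25 - 14) = 18*√(-25 - 14)/77 = 18*√(-39)/77 = 18*(I*√39)/77 = 18*I*√39/77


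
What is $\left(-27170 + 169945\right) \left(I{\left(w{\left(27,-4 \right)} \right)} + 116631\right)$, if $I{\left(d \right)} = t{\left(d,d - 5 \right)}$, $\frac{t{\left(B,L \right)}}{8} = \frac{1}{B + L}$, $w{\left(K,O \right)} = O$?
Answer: $\frac{216474741125}{13} \approx 1.6652 \cdot 10^{10}$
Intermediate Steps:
$t{\left(B,L \right)} = \frac{8}{B + L}$
$I{\left(d \right)} = \frac{8}{-5 + 2 d}$ ($I{\left(d \right)} = \frac{8}{d + \left(d - 5\right)} = \frac{8}{d + \left(-5 + d\right)} = \frac{8}{-5 + 2 d}$)
$\left(-27170 + 169945\right) \left(I{\left(w{\left(27,-4 \right)} \right)} + 116631\right) = \left(-27170 + 169945\right) \left(\frac{8}{-5 + 2 \left(-4\right)} + 116631\right) = 142775 \left(\frac{8}{-5 - 8} + 116631\right) = 142775 \left(\frac{8}{-13} + 116631\right) = 142775 \left(8 \left(- \frac{1}{13}\right) + 116631\right) = 142775 \left(- \frac{8}{13} + 116631\right) = 142775 \cdot \frac{1516195}{13} = \frac{216474741125}{13}$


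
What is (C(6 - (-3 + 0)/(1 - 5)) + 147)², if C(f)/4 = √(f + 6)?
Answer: 21789 + 1764*√5 ≈ 25733.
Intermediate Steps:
C(f) = 4*√(6 + f) (C(f) = 4*√(f + 6) = 4*√(6 + f))
(C(6 - (-3 + 0)/(1 - 5)) + 147)² = (4*√(6 + (6 - (-3 + 0)/(1 - 5))) + 147)² = (4*√(6 + (6 - (-3)/(-4))) + 147)² = (4*√(6 + (6 - (-3)*(-1)/4)) + 147)² = (4*√(6 + (6 - 1*¾)) + 147)² = (4*√(6 + (6 - ¾)) + 147)² = (4*√(6 + 21/4) + 147)² = (4*√(45/4) + 147)² = (4*(3*√5/2) + 147)² = (6*√5 + 147)² = (147 + 6*√5)²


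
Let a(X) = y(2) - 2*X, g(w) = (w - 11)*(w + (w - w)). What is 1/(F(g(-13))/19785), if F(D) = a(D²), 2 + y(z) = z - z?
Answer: -3957/38938 ≈ -0.10162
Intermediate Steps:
y(z) = -2 (y(z) = -2 + (z - z) = -2 + 0 = -2)
g(w) = w*(-11 + w) (g(w) = (-11 + w)*(w + 0) = (-11 + w)*w = w*(-11 + w))
a(X) = -2 - 2*X
F(D) = -2 - 2*D²
1/(F(g(-13))/19785) = 1/((-2 - 2*169*(-11 - 13)²)/19785) = 1/((-2 - 2*(-13*(-24))²)*(1/19785)) = 1/((-2 - 2*312²)*(1/19785)) = 1/((-2 - 2*97344)*(1/19785)) = 1/((-2 - 194688)*(1/19785)) = 1/(-194690*1/19785) = 1/(-38938/3957) = -3957/38938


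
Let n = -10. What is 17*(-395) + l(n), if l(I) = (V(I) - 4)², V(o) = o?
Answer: -6519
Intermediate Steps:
l(I) = (-4 + I)² (l(I) = (I - 4)² = (-4 + I)²)
17*(-395) + l(n) = 17*(-395) + (-4 - 10)² = -6715 + (-14)² = -6715 + 196 = -6519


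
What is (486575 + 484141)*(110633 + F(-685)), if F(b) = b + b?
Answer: 106063342308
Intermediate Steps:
F(b) = 2*b
(486575 + 484141)*(110633 + F(-685)) = (486575 + 484141)*(110633 + 2*(-685)) = 970716*(110633 - 1370) = 970716*109263 = 106063342308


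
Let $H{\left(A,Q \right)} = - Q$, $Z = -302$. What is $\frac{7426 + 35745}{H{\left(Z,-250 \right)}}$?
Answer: $\frac{43171}{250} \approx 172.68$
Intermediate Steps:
$\frac{7426 + 35745}{H{\left(Z,-250 \right)}} = \frac{7426 + 35745}{\left(-1\right) \left(-250\right)} = \frac{43171}{250}$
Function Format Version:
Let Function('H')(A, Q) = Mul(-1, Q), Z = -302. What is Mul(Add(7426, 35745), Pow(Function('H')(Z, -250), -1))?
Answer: Rational(43171, 250) ≈ 172.68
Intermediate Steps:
Mul(Add(7426, 35745), Pow(Function('H')(Z, -250), -1)) = Mul(Add(7426, 35745), Pow(Mul(-1, -250), -1)) = Mul(43171, Pow(250, -1)) = Mul(43171, Rational(1, 250)) = Rational(43171, 250)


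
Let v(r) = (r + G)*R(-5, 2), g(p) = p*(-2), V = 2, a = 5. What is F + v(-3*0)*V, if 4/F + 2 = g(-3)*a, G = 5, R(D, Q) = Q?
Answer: 141/7 ≈ 20.143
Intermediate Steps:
g(p) = -2*p
v(r) = 10 + 2*r (v(r) = (r + 5)*2 = (5 + r)*2 = 10 + 2*r)
F = ⅐ (F = 4/(-2 - 2*(-3)*5) = 4/(-2 + 6*5) = 4/(-2 + 30) = 4/28 = 4*(1/28) = ⅐ ≈ 0.14286)
F + v(-3*0)*V = ⅐ + (10 + 2*(-3*0))*2 = ⅐ + (10 + 2*0)*2 = ⅐ + (10 + 0)*2 = ⅐ + 10*2 = ⅐ + 20 = 141/7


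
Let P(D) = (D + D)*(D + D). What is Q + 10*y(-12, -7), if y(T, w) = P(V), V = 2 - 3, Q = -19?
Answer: 21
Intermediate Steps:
V = -1
P(D) = 4*D² (P(D) = (2*D)*(2*D) = 4*D²)
y(T, w) = 4 (y(T, w) = 4*(-1)² = 4*1 = 4)
Q + 10*y(-12, -7) = -19 + 10*4 = -19 + 40 = 21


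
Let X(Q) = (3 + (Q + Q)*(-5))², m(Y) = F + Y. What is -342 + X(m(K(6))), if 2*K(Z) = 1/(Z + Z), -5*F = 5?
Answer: -26447/144 ≈ -183.66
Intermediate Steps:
F = -1 (F = -⅕*5 = -1)
K(Z) = 1/(4*Z) (K(Z) = 1/(2*(Z + Z)) = 1/(2*((2*Z))) = (1/(2*Z))/2 = 1/(4*Z))
m(Y) = -1 + Y
X(Q) = (3 - 10*Q)² (X(Q) = (3 + (2*Q)*(-5))² = (3 - 10*Q)²)
-342 + X(m(K(6))) = -342 + (-3 + 10*(-1 + (¼)/6))² = -342 + (-3 + 10*(-1 + (¼)*(⅙)))² = -342 + (-3 + 10*(-1 + 1/24))² = -342 + (-3 + 10*(-23/24))² = -342 + (-3 - 115/12)² = -342 + (-151/12)² = -342 + 22801/144 = -26447/144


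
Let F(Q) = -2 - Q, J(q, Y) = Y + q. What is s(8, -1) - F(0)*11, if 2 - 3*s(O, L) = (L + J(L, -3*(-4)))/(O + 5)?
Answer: 874/39 ≈ 22.410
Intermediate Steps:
s(O, L) = 2/3 - (12 + 2*L)/(3*(5 + O)) (s(O, L) = 2/3 - (L + (-3*(-4) + L))/(3*(O + 5)) = 2/3 - (L + (12 + L))/(3*(5 + O)) = 2/3 - (12 + 2*L)/(3*(5 + O)))
s(8, -1) - F(0)*11 = 2*(-1 + 8 - 1*(-1))/(3*(5 + 8)) - (-2 - 1*0)*11 = (2/3)*(-1 + 8 + 1)/13 - (-2 + 0)*11 = (2/3)*(1/13)*8 - 1*(-2)*11 = 16/39 + 2*11 = 16/39 + 22 = 874/39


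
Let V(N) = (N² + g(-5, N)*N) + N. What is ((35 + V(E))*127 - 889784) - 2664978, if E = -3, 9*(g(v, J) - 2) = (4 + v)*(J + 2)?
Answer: -10651078/3 ≈ -3.5504e+6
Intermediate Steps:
g(v, J) = 2 + (2 + J)*(4 + v)/9 (g(v, J) = 2 + ((4 + v)*(J + 2))/9 = 2 + ((4 + v)*(2 + J))/9 = 2 + ((2 + J)*(4 + v))/9 = 2 + (2 + J)*(4 + v)/9)
V(N) = N + N² + N*(16/9 - N/9) (V(N) = (N² + (26/9 + (2/9)*(-5) + 4*N/9 + (⅑)*N*(-5))*N) + N = (N² + (26/9 - 10/9 + 4*N/9 - 5*N/9)*N) + N = (N² + (16/9 - N/9)*N) + N = (N² + N*(16/9 - N/9)) + N = N + N² + N*(16/9 - N/9))
((35 + V(E))*127 - 889784) - 2664978 = ((35 + (⅑)*(-3)*(25 + 8*(-3)))*127 - 889784) - 2664978 = ((35 + (⅑)*(-3)*(25 - 24))*127 - 889784) - 2664978 = ((35 + (⅑)*(-3)*1)*127 - 889784) - 2664978 = ((35 - ⅓)*127 - 889784) - 2664978 = ((104/3)*127 - 889784) - 2664978 = (13208/3 - 889784) - 2664978 = -2656144/3 - 2664978 = -10651078/3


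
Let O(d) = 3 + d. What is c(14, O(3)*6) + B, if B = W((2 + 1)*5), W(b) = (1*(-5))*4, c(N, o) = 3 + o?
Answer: 19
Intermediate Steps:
W(b) = -20 (W(b) = -5*4 = -20)
B = -20
c(14, O(3)*6) + B = (3 + (3 + 3)*6) - 20 = (3 + 6*6) - 20 = (3 + 36) - 20 = 39 - 20 = 19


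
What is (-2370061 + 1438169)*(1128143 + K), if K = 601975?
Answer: -1612283123256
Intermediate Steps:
(-2370061 + 1438169)*(1128143 + K) = (-2370061 + 1438169)*(1128143 + 601975) = -931892*1730118 = -1612283123256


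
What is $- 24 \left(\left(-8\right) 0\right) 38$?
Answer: $0$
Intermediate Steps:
$- 24 \left(\left(-8\right) 0\right) 38 = \left(-24\right) 0 \cdot 38 = 0 \cdot 38 = 0$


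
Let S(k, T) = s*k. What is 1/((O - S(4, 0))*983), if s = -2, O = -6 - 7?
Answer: -1/4915 ≈ -0.00020346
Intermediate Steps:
O = -13
S(k, T) = -2*k
1/((O - S(4, 0))*983) = 1/((-13 - (-2)*4)*983) = 1/((-13 - 1*(-8))*983) = 1/((-13 + 8)*983) = 1/(-5*983) = 1/(-4915) = -1/4915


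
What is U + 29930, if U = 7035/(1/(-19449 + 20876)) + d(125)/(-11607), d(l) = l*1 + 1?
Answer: 38956477333/3869 ≈ 1.0069e+7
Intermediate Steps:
d(l) = 1 + l (d(l) = l + 1 = 1 + l)
U = 38840678163/3869 (U = 7035/(1/(-19449 + 20876)) + (1 + 125)/(-11607) = 7035/(1/1427) + 126*(-1/11607) = 7035/(1/1427) - 42/3869 = 7035*1427 - 42/3869 = 10038945 - 42/3869 = 38840678163/3869 ≈ 1.0039e+7)
U + 29930 = 38840678163/3869 + 29930 = 38956477333/3869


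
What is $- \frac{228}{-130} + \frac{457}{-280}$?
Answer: $\frac{443}{3640} \approx 0.1217$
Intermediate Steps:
$- \frac{228}{-130} + \frac{457}{-280} = \left(-228\right) \left(- \frac{1}{130}\right) + 457 \left(- \frac{1}{280}\right) = \frac{114}{65} - \frac{457}{280} = \frac{443}{3640}$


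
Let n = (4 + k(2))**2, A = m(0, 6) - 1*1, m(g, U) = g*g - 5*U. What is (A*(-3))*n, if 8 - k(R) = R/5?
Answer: 312852/25 ≈ 12514.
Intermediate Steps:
m(g, U) = g**2 - 5*U
k(R) = 8 - R/5
A = -31 (A = (0**2 - 5*6) - 1*1 = (0 - 30) - 1 = -30 - 1 = -31)
n = 3364/25 (n = (4 + (8 - 1/5*2))**2 = (4 + (8 - 2/5))**2 = (4 + 38/5)**2 = (58/5)**2 = 3364/25 ≈ 134.56)
(A*(-3))*n = -31*(-3)*(3364/25) = 93*(3364/25) = 312852/25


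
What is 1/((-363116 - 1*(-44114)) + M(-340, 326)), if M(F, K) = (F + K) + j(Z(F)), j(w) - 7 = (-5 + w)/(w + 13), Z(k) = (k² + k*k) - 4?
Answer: -231209/73757520690 ≈ -3.1347e-6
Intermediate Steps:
Z(k) = -4 + 2*k² (Z(k) = (k² + k²) - 4 = 2*k² - 4 = -4 + 2*k²)
j(w) = 7 + (-5 + w)/(13 + w) (j(w) = 7 + (-5 + w)/(w + 13) = 7 + (-5 + w)/(13 + w))
M(F, K) = F + K + 2*(27 + 8*F²)/(9 + 2*F²) (M(F, K) = (F + K) + 2*(43 + 4*(-4 + 2*F²))/(13 + (-4 + 2*F²)) = (F + K) + 2*(43 + (-16 + 8*F²))/(9 + 2*F²) = (F + K) + 2*(27 + 8*F²)/(9 + 2*F²) = F + K + 2*(27 + 8*F²)/(9 + 2*F²))
1/((-363116 - 1*(-44114)) + M(-340, 326)) = 1/((-363116 - 1*(-44114)) + (54 + 16*(-340)² + (9 + 2*(-340)²)*(-340 + 326))/(9 + 2*(-340)²)) = 1/((-363116 + 44114) + (54 + 16*115600 + (9 + 2*115600)*(-14))/(9 + 2*115600)) = 1/(-319002 + (54 + 1849600 + (9 + 231200)*(-14))/(9 + 231200)) = 1/(-319002 + (54 + 1849600 + 231209*(-14))/231209) = 1/(-319002 + (54 + 1849600 - 3236926)/231209) = 1/(-319002 + (1/231209)*(-1387272)) = 1/(-319002 - 1387272/231209) = 1/(-73757520690/231209) = -231209/73757520690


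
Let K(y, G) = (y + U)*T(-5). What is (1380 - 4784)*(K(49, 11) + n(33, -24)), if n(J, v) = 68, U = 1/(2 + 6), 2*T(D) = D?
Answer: 746327/4 ≈ 1.8658e+5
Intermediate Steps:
T(D) = D/2
U = 1/8 ≈ 0.12500
K(y, G) = -5/16 - 5*y/2 (K(y, G) = (y + 1/8)*((1/2)*(-5)) = (1/8 + y)*(-5/2) = -5/16 - 5*y/2)
(1380 - 4784)*(K(49, 11) + n(33, -24)) = (1380 - 4784)*((-5/16 - 5/2*49) + 68) = -3404*((-5/16 - 245/2) + 68) = -3404*(-1965/16 + 68) = -3404*(-877/16) = 746327/4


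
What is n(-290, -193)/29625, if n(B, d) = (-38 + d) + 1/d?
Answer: -44584/5717625 ≈ -0.0077976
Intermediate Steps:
n(B, d) = -38 + d + 1/d
n(-290, -193)/29625 = (-38 - 193 + 1/(-193))/29625 = (-38 - 193 - 1/193)*(1/29625) = -44584/193*1/29625 = -44584/5717625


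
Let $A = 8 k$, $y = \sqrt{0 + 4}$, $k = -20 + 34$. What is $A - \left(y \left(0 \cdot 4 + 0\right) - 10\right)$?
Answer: $122$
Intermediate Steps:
$k = 14$
$y = 2$ ($y = \sqrt{4} = 2$)
$A = 112$ ($A = 8 \cdot 14 = 112$)
$A - \left(y \left(0 \cdot 4 + 0\right) - 10\right) = 112 - \left(2 \left(0 \cdot 4 + 0\right) - 10\right) = 112 - \left(2 \left(0 + 0\right) - 10\right) = 112 - \left(2 \cdot 0 - 10\right) = 112 - \left(0 - 10\right) = 112 - -10 = 112 + 10 = 122$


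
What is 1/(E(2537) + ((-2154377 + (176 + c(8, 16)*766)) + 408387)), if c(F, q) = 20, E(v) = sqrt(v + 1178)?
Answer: -1730494/2994609480321 - sqrt(3715)/2994609480321 ≈ -5.7789e-7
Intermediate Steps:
E(v) = sqrt(1178 + v)
1/(E(2537) + ((-2154377 + (176 + c(8, 16)*766)) + 408387)) = 1/(sqrt(1178 + 2537) + ((-2154377 + (176 + 20*766)) + 408387)) = 1/(sqrt(3715) + ((-2154377 + (176 + 15320)) + 408387)) = 1/(sqrt(3715) + ((-2154377 + 15496) + 408387)) = 1/(sqrt(3715) + (-2138881 + 408387)) = 1/(sqrt(3715) - 1730494) = 1/(-1730494 + sqrt(3715))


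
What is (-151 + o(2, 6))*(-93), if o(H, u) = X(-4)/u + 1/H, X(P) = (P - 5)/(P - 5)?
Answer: 13981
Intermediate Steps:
X(P) = 1 (X(P) = (-5 + P)/(-5 + P) = 1)
o(H, u) = 1/H + 1/u (o(H, u) = 1/u + 1/H = 1/H + 1/u)
(-151 + o(2, 6))*(-93) = (-151 + (2 + 6)/(2*6))*(-93) = (-151 + (1/2)*(1/6)*8)*(-93) = (-151 + 2/3)*(-93) = -451/3*(-93) = 13981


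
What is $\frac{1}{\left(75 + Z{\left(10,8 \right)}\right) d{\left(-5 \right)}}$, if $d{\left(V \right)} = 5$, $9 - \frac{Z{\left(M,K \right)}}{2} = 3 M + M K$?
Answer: $- \frac{1}{635} \approx -0.0015748$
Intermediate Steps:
$Z{\left(M,K \right)} = 18 - 6 M - 2 K M$ ($Z{\left(M,K \right)} = 18 - 2 \left(3 M + M K\right) = 18 - 2 \left(3 M + K M\right) = 18 - \left(6 M + 2 K M\right) = 18 - 6 M - 2 K M$)
$\frac{1}{\left(75 + Z{\left(10,8 \right)}\right) d{\left(-5 \right)}} = \frac{1}{\left(75 - \left(42 + 160\right)\right) 5} = \frac{1}{\left(75 - 202\right) 5} = \frac{1}{\left(-127\right) 5} = \frac{1}{-635} = - \frac{1}{635}$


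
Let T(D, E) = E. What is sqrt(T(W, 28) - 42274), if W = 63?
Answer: 3*I*sqrt(4694) ≈ 205.54*I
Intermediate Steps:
sqrt(T(W, 28) - 42274) = sqrt(28 - 42274) = sqrt(-42246) = 3*I*sqrt(4694)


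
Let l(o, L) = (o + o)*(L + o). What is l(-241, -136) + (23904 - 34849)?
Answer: 170769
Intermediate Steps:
l(o, L) = 2*o*(L + o) (l(o, L) = (2*o)*(L + o) = 2*o*(L + o))
l(-241, -136) + (23904 - 34849) = 2*(-241)*(-136 - 241) + (23904 - 34849) = 2*(-241)*(-377) - 10945 = 181714 - 10945 = 170769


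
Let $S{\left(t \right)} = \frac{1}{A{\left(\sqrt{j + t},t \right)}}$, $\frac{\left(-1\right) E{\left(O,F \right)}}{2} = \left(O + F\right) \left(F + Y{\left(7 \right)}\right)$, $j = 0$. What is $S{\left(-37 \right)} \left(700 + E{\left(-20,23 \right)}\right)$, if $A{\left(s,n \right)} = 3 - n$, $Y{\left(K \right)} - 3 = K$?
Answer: $\frac{251}{20} \approx 12.55$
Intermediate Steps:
$Y{\left(K \right)} = 3 + K$
$E{\left(O,F \right)} = - 2 \left(10 + F\right) \left(F + O\right)$ ($E{\left(O,F \right)} = - 2 \left(O + F\right) \left(F + \left(3 + 7\right)\right) = - 2 \left(F + O\right) \left(F + 10\right) = - 2 \left(F + O\right) \left(10 + F\right) = - 2 \left(10 + F\right) \left(F + O\right)$)
$S{\left(t \right)} = \frac{1}{3 - t}$
$S{\left(-37 \right)} \left(700 + E{\left(-20,23 \right)}\right) = - \frac{1}{-3 - 37} \left(700 - \left(60 - 920 + 1058\right)\right) = - \frac{1}{-40} \left(700 + \left(-460 + 400 - 1058 + 920\right)\right) = \left(-1\right) \left(- \frac{1}{40}\right) \left(700 + \left(-460 + 400 - 1058 + 920\right)\right) = \frac{700 - 198}{40} = \frac{1}{40} \cdot 502 = \frac{251}{20}$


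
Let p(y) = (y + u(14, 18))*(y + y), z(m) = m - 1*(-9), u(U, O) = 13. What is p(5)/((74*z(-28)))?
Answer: -90/703 ≈ -0.12802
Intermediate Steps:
z(m) = 9 + m (z(m) = m + 9 = 9 + m)
p(y) = 2*y*(13 + y) (p(y) = (y + 13)*(y + y) = (13 + y)*(2*y) = 2*y*(13 + y))
p(5)/((74*z(-28))) = (2*5*(13 + 5))/((74*(9 - 28))) = (2*5*18)/((74*(-19))) = 180/(-1406) = 180*(-1/1406) = -90/703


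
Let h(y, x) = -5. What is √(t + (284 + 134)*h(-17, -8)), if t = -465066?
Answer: 2*I*√116789 ≈ 683.49*I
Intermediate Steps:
√(t + (284 + 134)*h(-17, -8)) = √(-465066 + (284 + 134)*(-5)) = √(-465066 + 418*(-5)) = √(-465066 - 2090) = √(-467156) = 2*I*√116789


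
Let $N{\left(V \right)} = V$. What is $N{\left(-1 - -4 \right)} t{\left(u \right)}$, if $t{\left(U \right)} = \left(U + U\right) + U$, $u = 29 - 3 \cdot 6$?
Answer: $99$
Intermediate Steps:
$u = 11$ ($u = 29 - 18 = 11$)
$t{\left(U \right)} = 3 U$ ($t{\left(U \right)} = 2 U + U = 3 U$)
$N{\left(-1 - -4 \right)} t{\left(u \right)} = \left(-1 - -4\right) 3 \cdot 11 = \left(-1 + 4\right) 33 = 3 \cdot 33 = 99$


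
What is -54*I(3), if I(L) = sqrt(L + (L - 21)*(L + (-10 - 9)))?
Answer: -54*sqrt(291) ≈ -921.17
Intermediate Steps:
I(L) = sqrt(L + (-21 + L)*(-19 + L)) (I(L) = sqrt(L + (-21 + L)*(L - 19)) = sqrt(L + (-21 + L)*(-19 + L)))
-54*I(3) = -54*sqrt(399 + 3**2 - 39*3) = -54*sqrt(399 + 9 - 117) = -54*sqrt(291)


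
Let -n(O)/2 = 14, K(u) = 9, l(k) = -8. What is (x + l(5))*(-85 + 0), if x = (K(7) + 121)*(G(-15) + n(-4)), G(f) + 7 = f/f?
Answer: 376380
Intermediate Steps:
G(f) = -6 (G(f) = -7 + f/f = -7 + 1 = -6)
n(O) = -28 (n(O) = -2*14 = -28)
x = -4420 (x = (9 + 121)*(-6 - 28) = 130*(-34) = -4420)
(x + l(5))*(-85 + 0) = (-4420 - 8)*(-85 + 0) = -4428*(-85) = 376380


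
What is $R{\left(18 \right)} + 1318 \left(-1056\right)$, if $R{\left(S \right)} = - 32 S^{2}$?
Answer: $-1402176$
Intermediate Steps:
$R{\left(18 \right)} + 1318 \left(-1056\right) = - 32 \cdot 18^{2} + 1318 \left(-1056\right) = \left(-32\right) 324 - 1391808 = -10368 - 1391808 = -1402176$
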